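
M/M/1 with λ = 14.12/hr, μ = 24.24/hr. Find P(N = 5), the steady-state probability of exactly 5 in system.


ρ = 14.12/24.24 = 0.5825
P_n = (1−ρ)·ρ^n = (1 − 0.5825)·0.5825^5 = 0.4175·0.067067 = 0.028000

Final: 0.028000


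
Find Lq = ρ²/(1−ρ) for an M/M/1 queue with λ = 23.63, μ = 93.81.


ρ = 23.63/93.81 = 0.2519
Lq = ρ²/(1−ρ) = 0.06345/0.7481 = 0.08481

Final: 0.08481


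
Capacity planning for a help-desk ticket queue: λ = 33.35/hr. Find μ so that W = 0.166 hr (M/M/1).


W = 1/(μ−λ) ⇒ μ − λ = 1/W = 1/0.166 = 6.0241
μ = λ + 1/W = 33.35 + 6.0241 = 39.3741 per hr

Final: 39.3741 /hr


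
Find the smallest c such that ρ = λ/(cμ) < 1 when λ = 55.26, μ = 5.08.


Stability requires cμ > λ ⇔ c > λ/μ.
λ/μ = 55.26/5.08 = 10.8780
Minimum integer c = ⌊10.8780⌋ + 1 = 11
Check: 11·5.08 = 55.88 > 55.26, while 10·5.08 = 50.80 ≤ 55.26

Final: 11 servers


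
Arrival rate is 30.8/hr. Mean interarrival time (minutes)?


Mean interarrival time = 1/λ = 1/30.8 hour = 0.03247 hour
In minutes: 0.03247 × 60 = 1.9481 min

Final: 1.9481 min


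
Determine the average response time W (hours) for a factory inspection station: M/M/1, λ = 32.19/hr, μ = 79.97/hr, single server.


W = 1/(μ−λ) = 1/(79.97 − 32.19) = 1/47.78 = 0.02093 hr

Final: 0.02093 hr


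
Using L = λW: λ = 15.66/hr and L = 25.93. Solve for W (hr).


W = L/λ = 25.93/15.66 = 1.6558 hr

Final: 1.6558 hr


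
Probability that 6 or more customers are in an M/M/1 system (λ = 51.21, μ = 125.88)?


ρ = 51.21/125.88 = 0.4068
P(N ≥ n) = ρ^n = 0.4068^6 = 0.004533

Final: 0.004533


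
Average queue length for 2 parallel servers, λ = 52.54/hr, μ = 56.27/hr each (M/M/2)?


a = λ/μ = 0.9337; ρ = a/2 = 0.4669
P₀ = 0.363460
Lq = P₀·a^c·ρ / (c!·(1−ρ)²) = 0.363460·0.87182·0.4669/(2·0.28424)
= 0.26022

Final: 0.26022


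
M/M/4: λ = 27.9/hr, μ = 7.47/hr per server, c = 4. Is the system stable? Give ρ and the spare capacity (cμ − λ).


Total capacity cμ = 4·7.47 = 29.88/hr
ρ = λ/(cμ) = 27.9/29.88 = 0.9337
Stable ⇔ ρ < 1: YES
Spare capacity = cμ − λ = 29.88 − 27.9 = 1.98/hr

Final: ρ = 0.9337; stable; margin = 1.98/hr


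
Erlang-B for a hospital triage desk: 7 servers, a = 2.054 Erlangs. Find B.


B(c,a) = (a^c/c!) / Σ_{k=0}^{c} a^k/k!
a^7/7! = 0.030604
Σ terms (k=0..7): 1.00000 + 2.05400 + 2.10946 + 1.44428 + 0.74164 + 0.30466 + 0.10430 + 0.03060 = 7.788933
B = 0.030604/7.788933 = 0.003929

Final: 0.003929


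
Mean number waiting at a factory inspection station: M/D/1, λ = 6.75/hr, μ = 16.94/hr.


ρ = 6.75/16.94 = 0.3985
M/D/1: Lq = ρ²/(2(1−ρ)) = 0.1588/(2·0.6015) = 0.13197

Final: 0.13197


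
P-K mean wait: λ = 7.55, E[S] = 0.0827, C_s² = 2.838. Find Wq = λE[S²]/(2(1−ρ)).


ρ = λ·E[S] = 7.55·0.0827 = 0.6244
E[S²] = E[S]²(1+C_s²) = 0.0827²·(1+2.838) = 0.026249
Wq = λ·E[S²]/(2(1−ρ)) = 7.55·0.026249/(2·0.3756) = 0.26381 hr

Final: 0.26381 hr


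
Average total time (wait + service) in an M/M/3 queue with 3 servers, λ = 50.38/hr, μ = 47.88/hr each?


a = 1.0522; ρ = 0.3507; P₀ = 0.344253
Lq = P₀·a^c·ρ/(c!(1−ρ)²) = 0.05561
Wq = Lq/λ = 0.05561/50.38 = 0.001104 hr
W = Wq + 1/μ = 0.001104 + 0.02089 = 0.02199 hr

Final: 0.02199 hr


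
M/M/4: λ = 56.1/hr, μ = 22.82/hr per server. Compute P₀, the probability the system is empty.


a = λ/μ = 56.1/22.82 = 2.4584; ρ = a/c = 0.6146
Σ_{k=0}^{3} a^k/k! (terms k=0..3) = 1.00000 + 2.45837 + 3.02179 + 2.47623 = 8.95639
Tail: a^4/(4!(1−ρ)) = 36.52489/(24·0.3854) = 3.94873
P₀ = 1/(8.95639 + 3.94873) = 1/12.90512 = 0.077489

Final: 0.077489


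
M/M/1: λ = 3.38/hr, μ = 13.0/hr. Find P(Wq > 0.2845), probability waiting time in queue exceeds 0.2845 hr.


ρ = 3.38/13.0 = 0.2600
P(Wq > t) = ρ·e^{−(μ−λ)t} = 0.2600·e^{−2.7369}
= 0.2600·0.064771 = 0.016841

Final: 0.016841


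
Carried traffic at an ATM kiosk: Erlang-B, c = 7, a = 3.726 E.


B(7,3.726) = 0.049456 (Erlang-B)
Carried load = a(1 − B) = 3.726·(1 − 0.049456) = 3.726·0.950544 = 3.5417 E

Final: 3.5417 Erlangs


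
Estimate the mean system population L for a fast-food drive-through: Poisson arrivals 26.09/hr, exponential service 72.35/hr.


ρ = λ/μ = 26.09/72.35 = 0.3606
L = ρ/(1−ρ) = 0.3606/(1 − 0.3606) = 0.3606/0.6394 = 0.5640

Final: 0.5640


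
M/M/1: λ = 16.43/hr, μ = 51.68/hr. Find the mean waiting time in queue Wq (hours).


ρ = 16.43/51.68 = 0.3179
Wq = ρ/(μ−λ) = 0.3179/(51.68 − 16.43) = 0.3179/35.25 = 0.009019 hr

Final: 0.009019 hr


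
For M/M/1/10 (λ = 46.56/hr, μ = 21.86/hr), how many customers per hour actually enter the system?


ρ = 2.1299; P_K = (1−ρ)ρ^10/(1−ρ^11) = 0.530628
λ_eff = λ(1 − P_K) = 46.56·(1 − 0.530628) = 46.56·0.469372 = 21.8540 /hr

Final: 21.8540 /hr


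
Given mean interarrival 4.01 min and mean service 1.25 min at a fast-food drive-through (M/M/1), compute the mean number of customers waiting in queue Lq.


λ = 60/4.01 = 14.9626 /hr
μ = 60/1.25 = 48.0000 /hr
ρ = λ/μ = 14.9626/48.0000 = 0.3117
Lq = ρ²/(1−ρ) = 0.09717/0.6883 = 0.1412

Final: 0.1412


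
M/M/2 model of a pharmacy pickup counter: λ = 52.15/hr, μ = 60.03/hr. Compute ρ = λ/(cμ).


ρ = λ/(cμ) = 52.15/(2·60.03) = 52.15/120.06 = 0.4344

Final: 0.4344


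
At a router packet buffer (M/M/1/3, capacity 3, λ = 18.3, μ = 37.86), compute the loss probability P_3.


ρ = λ/μ = 18.3/37.86 = 0.4834
P_K = (1−ρ)ρ^K/(1−ρ^(K+1)) = (0.5166·0.112931)/(1 − 0.054586)
= 0.058344/0.945414 = 0.061713

Final: 0.061713


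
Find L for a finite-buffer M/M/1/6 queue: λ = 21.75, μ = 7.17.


ρ = 21.75/7.17 = 3.0335
L = ρ[1 − (K+1)ρ^K + Kρ^(K+1)] / [(1−ρ)(1−ρ^(K+1))]
Numerator: 3.0335·(1 − 7·779.185090 + 6·2363.636780) = 26477.743350
Denominator: (-2.0335)·(-2362.636780) = 4804.357637
L = 26477.743350/4804.357637 = 5.5112

Final: 5.5112


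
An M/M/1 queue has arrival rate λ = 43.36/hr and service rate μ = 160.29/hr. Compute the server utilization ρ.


ρ = λ/μ = 43.36/160.29 = 0.2705

Final: 0.2705


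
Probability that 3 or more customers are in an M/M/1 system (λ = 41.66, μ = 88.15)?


ρ = 41.66/88.15 = 0.4726
P(N ≥ n) = ρ^n = 0.4726^3 = 0.105558

Final: 0.105558


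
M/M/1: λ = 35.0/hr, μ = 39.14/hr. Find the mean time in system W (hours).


W = 1/(μ−λ) = 1/(39.14 − 35.0) = 1/4.14 = 0.2415 hr

Final: 0.2415 hr


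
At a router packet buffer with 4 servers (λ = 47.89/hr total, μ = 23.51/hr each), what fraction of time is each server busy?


ρ = λ/(cμ) = 47.89/(4·23.51) = 47.89/94.04 = 0.5093

Final: 0.5093


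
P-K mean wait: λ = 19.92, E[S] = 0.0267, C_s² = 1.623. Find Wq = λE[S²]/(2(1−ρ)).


ρ = λ·E[S] = 19.92·0.0267 = 0.5319
E[S²] = E[S]²(1+C_s²) = 0.0267²·(1+1.623) = 0.001870
Wq = λ·E[S²]/(2(1−ρ)) = 19.92·0.001870/(2·0.4681) = 0.03978 hr

Final: 0.03978 hr


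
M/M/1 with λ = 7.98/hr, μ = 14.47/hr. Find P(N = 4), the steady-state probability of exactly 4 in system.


ρ = 7.98/14.47 = 0.5515
P_n = (1−ρ)·ρ^n = (1 − 0.5515)·0.5515^4 = 0.4485·0.092499 = 0.041487

Final: 0.041487


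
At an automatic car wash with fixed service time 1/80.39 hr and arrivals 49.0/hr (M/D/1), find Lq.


ρ = 49.0/80.39 = 0.6095
M/D/1: Lq = ρ²/(2(1−ρ)) = 0.3715/(2·0.3905) = 0.47574

Final: 0.47574


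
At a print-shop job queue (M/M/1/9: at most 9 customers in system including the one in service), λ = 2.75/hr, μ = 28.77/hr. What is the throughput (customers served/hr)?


ρ = 0.09559; P_K = (1−ρ)ρ^9/(1−ρ^10) = 6.024e-10
λ_eff = λ(1 − P_K) = 2.75·(1 − 6.024e-10) = 2.75·1.000000 = 2.7500 /hr

Final: 2.7500 /hr


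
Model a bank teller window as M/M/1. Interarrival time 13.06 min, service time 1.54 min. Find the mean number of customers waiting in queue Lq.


λ = 60/13.06 = 4.5942 /hr
μ = 60/1.54 = 38.9610 /hr
ρ = λ/μ = 4.5942/38.9610 = 0.1179
Lq = ρ²/(1−ρ) = 0.01390/0.8821 = 0.01576

Final: 0.01576


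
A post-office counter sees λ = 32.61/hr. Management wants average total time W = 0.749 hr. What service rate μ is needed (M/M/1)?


W = 1/(μ−λ) ⇒ μ − λ = 1/W = 1/0.749 = 1.3351
μ = λ + 1/W = 32.61 + 1.3351 = 33.9451 per hr

Final: 33.9451 /hr


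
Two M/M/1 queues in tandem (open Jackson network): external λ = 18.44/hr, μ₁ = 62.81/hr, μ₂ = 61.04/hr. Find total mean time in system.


Each node sees arrival rate λ = 18.44/hr (tandem ⇒ throughput preserved).
W₁ = 1/(μ₁−λ) = 1/(62.81−18.44) = 0.02254 hr
W₂ = 1/(μ₂−λ) = 1/(61.04−18.44) = 0.02347 hr
W_total = W₁ + W₂ = 0.02254 + 0.02347 = 0.04601 hr

Final: 0.04601 hr


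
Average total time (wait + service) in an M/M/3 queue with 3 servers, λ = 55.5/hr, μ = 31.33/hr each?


a = 1.7715; ρ = 0.5905; P₀ = 0.151447
Lq = P₀·a^c·ρ/(c!(1−ρ)²) = 0.49407
Wq = Lq/λ = 0.49407/55.5 = 0.008902 hr
W = Wq + 1/μ = 0.008902 + 0.03192 = 0.04082 hr

Final: 0.04082 hr


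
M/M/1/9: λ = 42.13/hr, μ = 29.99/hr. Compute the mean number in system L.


ρ = 42.13/29.99 = 1.4048
L = ρ[1 − (K+1)ρ^K + Kρ^(K+1)] / [(1−ρ)(1−ρ^(K+1))]
Numerator: 1.4048·(1 − 10·21.307620 + 9·29.932978) = 80.524082
Denominator: (-0.4048)·(-28.932978) = 11.712116
L = 80.524082/11.712116 = 6.8753

Final: 6.8753


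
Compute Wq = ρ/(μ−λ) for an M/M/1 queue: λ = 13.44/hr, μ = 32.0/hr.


ρ = 13.44/32.0 = 0.4200
Wq = ρ/(μ−λ) = 0.4200/(32.0 − 13.44) = 0.4200/18.56 = 0.02263 hr

Final: 0.02263 hr


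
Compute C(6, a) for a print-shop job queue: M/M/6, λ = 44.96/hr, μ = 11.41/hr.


a = λ/μ = 3.9404; ρ = a/6 = 0.6567
P₀ = 0.017855 (from M/M/c formula)
C(c,a) = [a^c/(c!(1−ρ))]·P₀ = [3743.20790/(720·0.3433)]·0.017855
= 15.14539·0.017855 = 0.270417

Final: 0.270417


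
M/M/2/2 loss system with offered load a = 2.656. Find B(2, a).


B(c,a) = (a^c/c!) / Σ_{k=0}^{c} a^k/k!
a^2/2! = 3.527168
Σ terms (k=0..2): 1.00000 + 2.65600 + 3.52717 = 7.183168
B = 3.527168/7.183168 = 0.491032

Final: 0.491032


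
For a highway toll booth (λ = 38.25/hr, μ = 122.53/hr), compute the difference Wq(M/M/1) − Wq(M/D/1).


ρ = 38.25/122.53 = 0.3122
Wq(M/M/1) = ρ/(μ−λ) = 0.3122/84.28 = 0.003704 hr
Wq(M/D/1) = ρ/(2(μ−λ)) = 0.001852 hr
Savings = 0.003704 − 0.001852 = 0.001852 hr

Final: 0.001852 hr


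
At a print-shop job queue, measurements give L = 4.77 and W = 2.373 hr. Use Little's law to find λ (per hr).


λ = L/W = 4.77/2.373 = 2.0101 /hr

Final: 2.0101 /hr


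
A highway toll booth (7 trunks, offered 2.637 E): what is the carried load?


B(7,2.637) = 0.012666 (Erlang-B)
Carried load = a(1 − B) = 2.637·(1 − 0.012666) = 2.637·0.987334 = 2.6036 E

Final: 2.6036 Erlangs


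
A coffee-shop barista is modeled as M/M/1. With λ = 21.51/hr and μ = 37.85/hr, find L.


ρ = λ/μ = 21.51/37.85 = 0.5683
L = ρ/(1−ρ) = 0.5683/(1 − 0.5683) = 0.5683/0.4317 = 1.3164

Final: 1.3164


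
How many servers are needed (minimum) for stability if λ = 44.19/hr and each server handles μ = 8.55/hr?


Stability requires cμ > λ ⇔ c > λ/μ.
λ/μ = 44.19/8.55 = 5.1684
Minimum integer c = ⌊5.1684⌋ + 1 = 6
Check: 6·8.55 = 51.30 > 44.19, while 5·8.55 = 42.75 ≤ 44.19

Final: 6 servers


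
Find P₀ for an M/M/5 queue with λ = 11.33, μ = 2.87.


a = λ/μ = 11.33/2.87 = 3.9477; ρ = a/c = 0.7895
Σ_{k=0}^{4} a^k/k! (terms k=0..4) = 1.00000 + 3.94774 + 7.79231 + 10.25399 + 10.12001 = 33.11404
Tail: a^5/(5!(1−ρ)) = 958.82658/(120·0.2105) = 37.96678
P₀ = 1/(33.11404 + 37.96678) = 1/71.08082 = 0.014068

Final: 0.014068


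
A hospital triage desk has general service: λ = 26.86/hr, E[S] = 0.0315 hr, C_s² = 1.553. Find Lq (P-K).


ρ = λ·E[S] = 26.86·0.0315 = 0.8461
Lq = ρ²(1+C_s²)/(2(1−ρ)) = 0.7159·(1+1.553)/(2·0.1539)
= 0.7159·2.5530/0.3078 = 5.93727

Final: 5.93727


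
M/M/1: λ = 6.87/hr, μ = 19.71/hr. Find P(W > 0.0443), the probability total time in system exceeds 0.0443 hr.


W ~ Exponential(μ−λ) for M/M/1.
μ − λ = 19.71 − 6.87 = 12.8400
P(W > t) = e^{−(μ−λ)t} = e^{−0.5688} = 0.566198

Final: 0.566198


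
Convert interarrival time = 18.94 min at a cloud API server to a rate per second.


λ = 1/(interarrival time) in consistent units.
1 second = 0.0166667 min, so λ = 0.0166667/18.94 = 0.0008800 per second

Final: 0.0008800 /sec


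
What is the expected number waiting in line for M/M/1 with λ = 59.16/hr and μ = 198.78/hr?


ρ = 59.16/198.78 = 0.2976
Lq = ρ²/(1−ρ) = 0.08857/0.7024 = 0.1261

Final: 0.1261


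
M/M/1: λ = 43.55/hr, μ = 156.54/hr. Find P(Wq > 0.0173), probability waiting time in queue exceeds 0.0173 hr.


ρ = 43.55/156.54 = 0.2782
P(Wq > t) = ρ·e^{−(μ−λ)t} = 0.2782·e^{−1.9547}
= 0.2782·0.141603 = 0.039395

Final: 0.039395


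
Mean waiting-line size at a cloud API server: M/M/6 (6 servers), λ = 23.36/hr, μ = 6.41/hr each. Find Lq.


a = λ/μ = 3.6443; ρ = a/6 = 0.6074
P₀ = 0.024787
Lq = P₀·a^c·ρ / (c!·(1−ρ)²) = 0.024787·2342.54991·0.6074/(720·0.15415)
= 0.31776

Final: 0.31776


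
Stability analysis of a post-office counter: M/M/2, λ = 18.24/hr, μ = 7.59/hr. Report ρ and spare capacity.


Total capacity cμ = 2·7.59 = 15.18/hr
ρ = λ/(cμ) = 18.24/15.18 = 1.2016
Stable ⇔ ρ < 1: NO
Spare capacity = cμ − λ = 15.18 − 18.24 = -3.06/hr

Final: ρ = 1.2016; unstable; margin = -3.06/hr


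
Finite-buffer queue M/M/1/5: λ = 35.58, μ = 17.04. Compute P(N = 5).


ρ = λ/μ = 35.58/17.04 = 2.0880
P_K = (1−ρ)ρ^K/(1−ρ^(K+1)) = (-1.0880·39.690061)/(1 − 82.873965)
= -43.183904/-81.873965 = 0.527444

Final: 0.527444


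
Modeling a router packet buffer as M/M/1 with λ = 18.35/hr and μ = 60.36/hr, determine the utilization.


ρ = λ/μ = 18.35/60.36 = 0.3040

Final: 0.3040


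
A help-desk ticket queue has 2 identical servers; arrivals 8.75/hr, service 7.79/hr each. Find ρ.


ρ = λ/(cμ) = 8.75/(2·7.79) = 8.75/15.58 = 0.5616

Final: 0.5616


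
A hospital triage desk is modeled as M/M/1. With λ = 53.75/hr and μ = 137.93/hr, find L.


ρ = λ/μ = 53.75/137.93 = 0.3897
L = ρ/(1−ρ) = 0.3897/(1 − 0.3897) = 0.3897/0.6103 = 0.6385

Final: 0.6385


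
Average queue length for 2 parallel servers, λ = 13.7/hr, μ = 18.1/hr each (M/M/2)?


a = λ/μ = 0.7569; ρ = a/2 = 0.3785
P₀ = 0.450902
Lq = P₀·a^c·ρ / (c!·(1−ρ)²) = 0.450902·0.57291·0.3785/(2·0.38632)
= 0.12653

Final: 0.12653


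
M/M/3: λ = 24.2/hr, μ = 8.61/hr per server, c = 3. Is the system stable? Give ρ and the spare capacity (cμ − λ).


Total capacity cμ = 3·8.61 = 25.83/hr
ρ = λ/(cμ) = 24.2/25.83 = 0.9369
Stable ⇔ ρ < 1: YES
Spare capacity = cμ − λ = 25.83 − 24.2 = 1.63/hr

Final: ρ = 0.9369; stable; margin = 1.63/hr


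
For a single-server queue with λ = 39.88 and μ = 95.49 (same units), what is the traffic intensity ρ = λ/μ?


ρ = λ/μ = 39.88/95.49 = 0.4176

Final: 0.4176


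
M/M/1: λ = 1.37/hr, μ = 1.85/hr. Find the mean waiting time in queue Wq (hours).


ρ = 1.37/1.85 = 0.7405
Wq = ρ/(μ−λ) = 0.7405/(1.85 − 1.37) = 0.7405/0.4800 = 1.5428 hr

Final: 1.5428 hr


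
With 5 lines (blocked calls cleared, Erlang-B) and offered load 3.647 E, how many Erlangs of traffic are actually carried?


B(5,3.647) = 0.167338 (Erlang-B)
Carried load = a(1 − B) = 3.647·(1 − 0.167338) = 3.647·0.832662 = 3.0367 E

Final: 3.0367 Erlangs


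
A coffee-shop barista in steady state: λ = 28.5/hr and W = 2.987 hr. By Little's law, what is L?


L = λW = 28.5·2.987 = 85.1295

Final: 85.1295


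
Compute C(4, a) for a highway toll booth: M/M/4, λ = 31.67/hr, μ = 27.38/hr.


a = λ/μ = 1.1567; ρ = a/4 = 0.2892
P₀ = 0.313628 (from M/M/c formula)
C(c,a) = [a^c/(c!(1−ρ))]·P₀ = [1.79002/(24·0.7108)]·0.313628
= 0.10493·0.313628 = 0.032908

Final: 0.032908


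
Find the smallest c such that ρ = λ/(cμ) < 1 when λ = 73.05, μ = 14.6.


Stability requires cμ > λ ⇔ c > λ/μ.
λ/μ = 73.05/14.6 = 5.0034
Minimum integer c = ⌊5.0034⌋ + 1 = 6
Check: 6·14.6 = 87.60 > 73.05, while 5·14.6 = 73.00 ≤ 73.05

Final: 6 servers


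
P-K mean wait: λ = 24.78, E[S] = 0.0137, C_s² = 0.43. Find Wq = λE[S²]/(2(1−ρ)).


ρ = λ·E[S] = 24.78·0.0137 = 0.3395
E[S²] = E[S]²(1+C_s²) = 0.0137²·(1+0.43) = 0.0002684
Wq = λ·E[S²]/(2(1−ρ)) = 24.78·0.0002684/(2·0.6605) = 0.005035 hr

Final: 0.005035 hr


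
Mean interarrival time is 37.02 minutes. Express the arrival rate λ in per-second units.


λ = 1/(interarrival time) in consistent units.
1 second = 0.0166667 min, so λ = 0.0166667/37.02 = 0.0004502 per second

Final: 0.0004502 /sec


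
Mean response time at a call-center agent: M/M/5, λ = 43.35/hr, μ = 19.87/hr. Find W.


a = 2.1817; ρ = 0.4363; P₀ = 0.111521
Lq = P₀·a^c·ρ/(c!(1−ρ)²) = 0.06308
Wq = Lq/λ = 0.06308/43.35 = 0.001455 hr
W = Wq + 1/μ = 0.001455 + 0.05033 = 0.05178 hr

Final: 0.05178 hr


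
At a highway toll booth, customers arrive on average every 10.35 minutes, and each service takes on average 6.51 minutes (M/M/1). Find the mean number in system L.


λ = 60/10.35 = 5.7971 /hr
μ = 60/6.51 = 9.2166 /hr
ρ = λ/μ = 5.7971/9.2166 = 0.6290
L = ρ/(1−ρ) = 0.6290/0.3710 = 1.6953

Final: 1.6953


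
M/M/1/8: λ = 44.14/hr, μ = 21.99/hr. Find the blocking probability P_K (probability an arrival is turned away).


ρ = λ/μ = 44.14/21.99 = 2.0073
P_K = (1−ρ)ρ^K/(1−ρ^(K+1)) = (-1.0073·263.546223)/(1 − 529.010016)
= -265.463794/-528.010016 = 0.502763

Final: 0.502763


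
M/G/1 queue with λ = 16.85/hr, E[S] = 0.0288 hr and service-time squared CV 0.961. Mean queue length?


ρ = λ·E[S] = 16.85·0.0288 = 0.4853
Lq = ρ²(1+C_s²)/(2(1−ρ)) = 0.2355·(1+0.961)/(2·0.5147)
= 0.2355·1.9610/1.0294 = 0.44860

Final: 0.44860


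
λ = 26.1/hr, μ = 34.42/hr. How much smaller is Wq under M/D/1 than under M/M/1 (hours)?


ρ = 26.1/34.42 = 0.7583
Wq(M/M/1) = ρ/(μ−λ) = 0.7583/8.32 = 0.09114 hr
Wq(M/D/1) = ρ/(2(μ−λ)) = 0.04557 hr
Savings = 0.09114 − 0.04557 = 0.04557 hr

Final: 0.04557 hr


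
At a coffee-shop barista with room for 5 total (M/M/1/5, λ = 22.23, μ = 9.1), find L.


ρ = 22.23/9.1 = 2.4429
L = ρ[1 − (K+1)ρ^K + Kρ^(K+1)] / [(1−ρ)(1−ρ^(K+1))]
Numerator: 2.4429·(1 − 6·86.994211 + 5·212.514429) = 1323.068237
Denominator: (-1.4429)·(-211.514429) = 305.185105
L = 1323.068237/305.185105 = 4.3353

Final: 4.3353


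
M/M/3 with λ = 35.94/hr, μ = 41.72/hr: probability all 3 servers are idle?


a = λ/μ = 35.94/41.72 = 0.8615; ρ = a/c = 0.2872
Σ_{k=0}^{2} a^k/k! (terms k=0..2) = 1.00000 + 0.86146 + 0.37105 = 2.23251
Tail: a^3/(3!(1−ρ)) = 0.63930/(6·0.7128) = 0.14947
P₀ = 1/(2.23251 + 0.14947) = 1/2.38198 = 0.419819

Final: 0.419819


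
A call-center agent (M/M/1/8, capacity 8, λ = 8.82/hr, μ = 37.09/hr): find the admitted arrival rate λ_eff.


ρ = 0.2378; P_K = (1−ρ)ρ^8/(1−ρ^9) = 0.000007794
λ_eff = λ(1 − P_K) = 8.82·(1 − 0.000007794) = 8.82·0.999992 = 8.8199 /hr

Final: 8.8199 /hr


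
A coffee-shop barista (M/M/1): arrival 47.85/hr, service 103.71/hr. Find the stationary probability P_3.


ρ = 47.85/103.71 = 0.4614
P_n = (1−ρ)·ρ^n = (1 − 0.4614)·0.4614^3 = 0.5386·0.098216 = 0.052901

Final: 0.052901


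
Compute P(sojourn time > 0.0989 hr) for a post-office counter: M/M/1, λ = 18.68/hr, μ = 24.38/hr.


W ~ Exponential(μ−λ) for M/M/1.
μ − λ = 24.38 − 18.68 = 5.7000
P(W > t) = e^{−(μ−λ)t} = e^{−0.5637} = 0.569082

Final: 0.569082


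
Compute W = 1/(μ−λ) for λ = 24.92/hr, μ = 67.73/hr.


W = 1/(μ−λ) = 1/(67.73 − 24.92) = 1/42.81 = 0.02336 hr

Final: 0.02336 hr


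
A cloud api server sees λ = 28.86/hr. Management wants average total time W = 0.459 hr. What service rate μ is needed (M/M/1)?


W = 1/(μ−λ) ⇒ μ − λ = 1/W = 1/0.459 = 2.1786
μ = λ + 1/W = 28.86 + 2.1786 = 31.0386 per hr

Final: 31.0386 /hr


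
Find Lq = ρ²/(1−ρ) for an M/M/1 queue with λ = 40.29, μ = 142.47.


ρ = 40.29/142.47 = 0.2828
Lq = ρ²/(1−ρ) = 0.07997/0.7172 = 0.1115

Final: 0.1115


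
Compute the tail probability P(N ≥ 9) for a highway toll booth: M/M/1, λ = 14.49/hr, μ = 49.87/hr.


ρ = 14.49/49.87 = 0.2906
P(N ≥ n) = ρ^n = 0.2906^9 = 0.00001476

Final: 0.00001476


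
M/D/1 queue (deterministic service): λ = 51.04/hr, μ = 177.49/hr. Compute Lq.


ρ = 51.04/177.49 = 0.2876
M/D/1: Lq = ρ²/(2(1−ρ)) = 0.08269/(2·0.7124) = 0.05804

Final: 0.05804


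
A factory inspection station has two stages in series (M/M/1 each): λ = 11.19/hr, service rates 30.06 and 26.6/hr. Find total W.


Each node sees arrival rate λ = 11.19/hr (tandem ⇒ throughput preserved).
W₁ = 1/(μ₁−λ) = 1/(30.06−11.19) = 0.05299 hr
W₂ = 1/(μ₂−λ) = 1/(26.6−11.19) = 0.06489 hr
W_total = W₁ + W₂ = 0.05299 + 0.06489 = 0.11789 hr

Final: 0.11789 hr


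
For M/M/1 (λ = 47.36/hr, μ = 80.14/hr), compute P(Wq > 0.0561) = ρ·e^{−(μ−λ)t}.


ρ = 47.36/80.14 = 0.5910
P(Wq > t) = ρ·e^{−(μ−λ)t} = 0.5910·e^{−1.8390}
= 0.5910·0.158983 = 0.093954

Final: 0.093954


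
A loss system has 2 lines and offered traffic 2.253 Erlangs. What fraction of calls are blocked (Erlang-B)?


B(c,a) = (a^c/c!) / Σ_{k=0}^{c} a^k/k!
a^2/2! = 2.538005
Σ terms (k=0..2): 1.00000 + 2.25300 + 2.53800 = 5.791005
B = 2.538005/5.791005 = 0.438267

Final: 0.438267


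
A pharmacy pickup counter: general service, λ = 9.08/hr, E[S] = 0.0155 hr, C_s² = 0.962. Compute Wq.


ρ = λ·E[S] = 9.08·0.0155 = 0.1407
E[S²] = E[S]²(1+C_s²) = 0.0155²·(1+0.962) = 0.0004714
Wq = λ·E[S²]/(2(1−ρ)) = 9.08·0.0004714/(2·0.8593) = 0.002491 hr

Final: 0.002491 hr


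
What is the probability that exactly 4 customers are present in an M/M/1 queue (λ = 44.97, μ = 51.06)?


ρ = 44.97/51.06 = 0.8807
P_n = (1−ρ)·ρ^n = (1 − 0.8807)·0.8807^4 = 0.1193·0.601684 = 0.071764

Final: 0.071764


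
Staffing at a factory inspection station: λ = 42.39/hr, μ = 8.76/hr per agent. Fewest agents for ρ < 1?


Stability requires cμ > λ ⇔ c > λ/μ.
λ/μ = 42.39/8.76 = 4.8390
Minimum integer c = ⌊4.8390⌋ + 1 = 5
Check: 5·8.76 = 43.80 > 42.39, while 4·8.76 = 35.04 ≤ 42.39

Final: 5 servers


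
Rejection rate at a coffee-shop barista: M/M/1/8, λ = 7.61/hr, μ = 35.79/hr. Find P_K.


ρ = λ/μ = 7.61/35.79 = 0.2126
P_K = (1−ρ)ρ^K/(1−ρ^(K+1)) = (0.7874·0.000004178)/(1 − 0.0000008884)
= 0.000003290/0.999999 = 0.000003290

Final: 0.000003290


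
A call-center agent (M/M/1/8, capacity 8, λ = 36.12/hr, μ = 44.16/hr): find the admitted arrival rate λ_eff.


ρ = 0.8179; P_K = (1−ρ)ρ^8/(1−ρ^9) = 0.043621
λ_eff = λ(1 − P_K) = 36.12·(1 − 0.043621) = 36.12·0.956379 = 34.5444 /hr

Final: 34.5444 /hr


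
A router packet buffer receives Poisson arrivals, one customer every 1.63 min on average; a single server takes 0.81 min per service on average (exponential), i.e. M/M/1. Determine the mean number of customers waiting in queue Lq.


λ = 60/1.63 = 36.8098 /hr
μ = 60/0.81 = 74.0741 /hr
ρ = λ/μ = 36.8098/74.0741 = 0.4969
Lq = ρ²/(1−ρ) = 0.2469/0.5031 = 0.4909

Final: 0.4909


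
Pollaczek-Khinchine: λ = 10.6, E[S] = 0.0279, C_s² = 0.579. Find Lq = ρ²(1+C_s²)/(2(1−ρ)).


ρ = λ·E[S] = 10.6·0.0279 = 0.2957
Lq = ρ²(1+C_s²)/(2(1−ρ)) = 0.08746·(1+0.579)/(2·0.7043)
= 0.08746·1.5790/1.4085 = 0.09805

Final: 0.09805


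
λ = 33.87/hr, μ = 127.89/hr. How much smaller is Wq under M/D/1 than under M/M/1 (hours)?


ρ = 33.87/127.89 = 0.2648
Wq(M/M/1) = ρ/(μ−λ) = 0.2648/94.02 = 0.002817 hr
Wq(M/D/1) = ρ/(2(μ−λ)) = 0.001408 hr
Savings = 0.002817 − 0.001408 = 0.001408 hr

Final: 0.001408 hr


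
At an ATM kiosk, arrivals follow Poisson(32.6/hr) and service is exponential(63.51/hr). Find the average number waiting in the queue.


ρ = 32.6/63.51 = 0.5133
Lq = ρ²/(1−ρ) = 0.2635/0.4867 = 0.5414

Final: 0.5414


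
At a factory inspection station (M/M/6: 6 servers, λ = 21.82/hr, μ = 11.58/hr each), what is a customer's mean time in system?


a = 1.8843; ρ = 0.3140; P₀ = 0.151782
Lq = P₀·a^c·ρ/(c!(1−ρ)²) = 0.006298
Wq = Lq/λ = 0.006298/21.82 = 0.0002886 hr
W = Wq + 1/μ = 0.0002886 + 0.08636 = 0.08664 hr

Final: 0.08664 hr


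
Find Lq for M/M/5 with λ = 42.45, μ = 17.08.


a = λ/μ = 2.4854; ρ = a/5 = 0.4971
P₀ = 0.081342
Lq = P₀·a^c·ρ / (c!·(1−ρ)²) = 0.081342·94.83074·0.4971/(120·0.25294)
= 0.12633

Final: 0.12633


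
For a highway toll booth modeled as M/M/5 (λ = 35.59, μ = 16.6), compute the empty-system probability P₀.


a = λ/μ = 35.59/16.6 = 2.1440; ρ = a/c = 0.4288
Σ_{k=0}^{4} a^k/k! (terms k=0..4) = 1.00000 + 2.14398 + 2.29832 + 1.64251 + 0.88038 = 7.96518
Tail: a^5/(5!(1−ρ)) = 45.30014/(120·0.5712) = 0.66089
P₀ = 1/(7.96518 + 0.66089) = 1/8.62607 = 0.115928

Final: 0.115928


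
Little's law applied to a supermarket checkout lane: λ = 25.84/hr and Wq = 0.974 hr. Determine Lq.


Lq = λWq = 25.84·0.974 = 25.1682

Final: 25.1682


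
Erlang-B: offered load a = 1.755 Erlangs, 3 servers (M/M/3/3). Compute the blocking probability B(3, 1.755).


B(c,a) = (a^c/c!) / Σ_{k=0}^{c} a^k/k!
a^3/3! = 0.900907
Σ terms (k=0..3): 1.00000 + 1.75500 + 1.54001 + 0.90091 = 5.195920
B = 0.900907/5.195920 = 0.173387

Final: 0.173387


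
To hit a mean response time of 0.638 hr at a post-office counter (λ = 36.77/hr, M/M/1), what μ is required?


W = 1/(μ−λ) ⇒ μ − λ = 1/W = 1/0.638 = 1.5674
μ = λ + 1/W = 36.77 + 1.5674 = 38.3374 per hr

Final: 38.3374 /hr


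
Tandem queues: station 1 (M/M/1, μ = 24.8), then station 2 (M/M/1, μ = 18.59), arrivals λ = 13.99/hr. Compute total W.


Each node sees arrival rate λ = 13.99/hr (tandem ⇒ throughput preserved).
W₁ = 1/(μ₁−λ) = 1/(24.8−13.99) = 0.09251 hr
W₂ = 1/(μ₂−λ) = 1/(18.59−13.99) = 0.21739 hr
W_total = W₁ + W₂ = 0.09251 + 0.21739 = 0.30990 hr

Final: 0.30990 hr


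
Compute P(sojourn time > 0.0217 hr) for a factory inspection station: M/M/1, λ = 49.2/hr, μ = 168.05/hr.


W ~ Exponential(μ−λ) for M/M/1.
μ − λ = 168.05 − 49.2 = 118.8500
P(W > t) = e^{−(μ−λ)t} = e^{−2.5790} = 0.075846

Final: 0.075846


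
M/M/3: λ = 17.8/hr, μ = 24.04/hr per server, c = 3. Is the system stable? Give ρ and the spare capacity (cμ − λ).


Total capacity cμ = 3·24.04 = 72.12/hr
ρ = λ/(cμ) = 17.8/72.12 = 0.2468
Stable ⇔ ρ < 1: YES
Spare capacity = cμ − λ = 72.12 − 17.8 = 54.32/hr

Final: ρ = 0.2468; stable; margin = 54.32/hr


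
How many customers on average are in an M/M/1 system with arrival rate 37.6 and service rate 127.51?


ρ = λ/μ = 37.6/127.51 = 0.2949
L = ρ/(1−ρ) = 0.2949/(1 − 0.2949) = 0.2949/0.7051 = 0.4182

Final: 0.4182


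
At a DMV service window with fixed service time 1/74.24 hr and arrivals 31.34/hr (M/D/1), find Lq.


ρ = 31.34/74.24 = 0.4221
M/D/1: Lq = ρ²/(2(1−ρ)) = 0.1782/(2·0.5779) = 0.15420

Final: 0.15420


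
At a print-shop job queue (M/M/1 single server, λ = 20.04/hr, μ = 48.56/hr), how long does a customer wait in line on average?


ρ = 20.04/48.56 = 0.4127
Wq = ρ/(μ−λ) = 0.4127/(48.56 − 20.04) = 0.4127/28.52 = 0.01447 hr

Final: 0.01447 hr


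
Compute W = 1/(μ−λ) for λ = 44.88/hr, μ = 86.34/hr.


W = 1/(μ−λ) = 1/(86.34 − 44.88) = 1/41.46 = 0.02412 hr

Final: 0.02412 hr


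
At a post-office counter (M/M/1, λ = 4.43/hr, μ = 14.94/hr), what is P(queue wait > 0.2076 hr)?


ρ = 4.43/14.94 = 0.2965
P(Wq > t) = ρ·e^{−(μ−λ)t} = 0.2965·e^{−2.1819}
= 0.2965·0.112830 = 0.033456

Final: 0.033456


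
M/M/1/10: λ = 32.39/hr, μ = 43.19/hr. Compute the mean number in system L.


ρ = 32.39/43.19 = 0.7499
L = ρ[1 − (K+1)ρ^K + Kρ^(K+1)] / [(1−ρ)(1−ρ^(K+1))]
Numerator: 0.7499·(1 − 11·0.056270 + 10·0.042199) = 0.602220
Denominator: (0.2501)·(0.957801) = 0.239506
L = 0.602220/0.239506 = 2.5144

Final: 2.5144


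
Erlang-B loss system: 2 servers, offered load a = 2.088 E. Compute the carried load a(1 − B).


B(2,2.088) = 0.413805 (Erlang-B)
Carried load = a(1 − B) = 2.088·(1 − 0.413805) = 2.088·0.586195 = 1.2240 E

Final: 1.2240 Erlangs


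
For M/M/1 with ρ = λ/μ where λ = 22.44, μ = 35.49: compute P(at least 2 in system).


ρ = 22.44/35.49 = 0.6323
P(N ≥ n) = ρ^n = 0.6323^2 = 0.399792

Final: 0.399792


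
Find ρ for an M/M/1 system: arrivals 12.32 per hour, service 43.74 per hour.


ρ = λ/μ = 12.32/43.74 = 0.2817

Final: 0.2817


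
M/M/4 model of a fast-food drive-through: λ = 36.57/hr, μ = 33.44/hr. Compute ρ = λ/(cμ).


ρ = λ/(cμ) = 36.57/(4·33.44) = 36.57/133.76 = 0.2734

Final: 0.2734


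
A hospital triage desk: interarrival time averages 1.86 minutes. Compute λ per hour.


λ = 1/(interarrival time) in consistent units.
1 hour = 60 min, so λ = 60/1.86 = 32.2581 per hour

Final: 32.2581 /hr


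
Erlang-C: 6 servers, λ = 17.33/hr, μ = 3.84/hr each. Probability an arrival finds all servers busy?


a = λ/μ = 4.5130; ρ = a/6 = 0.7522
P₀ = 0.008989 (from M/M/c formula)
C(c,a) = [a^c/(c!(1−ρ))]·P₀ = [8448.97510/(720·0.2478)]·0.008989
= 47.34977·0.008989 = 0.425609

Final: 0.425609


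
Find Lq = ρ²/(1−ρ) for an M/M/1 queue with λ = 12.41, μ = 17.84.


ρ = 12.41/17.84 = 0.6956
Lq = ρ²/(1−ρ) = 0.4839/0.3044 = 1.5898

Final: 1.5898


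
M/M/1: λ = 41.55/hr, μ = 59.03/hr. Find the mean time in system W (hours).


W = 1/(μ−λ) = 1/(59.03 − 41.55) = 1/17.48 = 0.05721 hr

Final: 0.05721 hr


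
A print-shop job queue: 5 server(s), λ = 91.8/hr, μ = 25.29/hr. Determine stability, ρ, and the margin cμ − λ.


Total capacity cμ = 5·25.29 = 126.45/hr
ρ = λ/(cμ) = 91.8/126.45 = 0.7260
Stable ⇔ ρ < 1: YES
Spare capacity = cμ − λ = 126.45 − 91.8 = 34.65/hr

Final: ρ = 0.7260; stable; margin = 34.65/hr


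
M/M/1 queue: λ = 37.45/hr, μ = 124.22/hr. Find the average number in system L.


ρ = λ/μ = 37.45/124.22 = 0.3015
L = ρ/(1−ρ) = 0.3015/(1 − 0.3015) = 0.3015/0.6985 = 0.4316

Final: 0.4316


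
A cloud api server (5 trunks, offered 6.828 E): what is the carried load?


B(5,6.828) = 0.414415 (Erlang-B)
Carried load = a(1 − B) = 6.828·(1 − 0.414415) = 6.828·0.585585 = 3.9984 E

Final: 3.9984 Erlangs


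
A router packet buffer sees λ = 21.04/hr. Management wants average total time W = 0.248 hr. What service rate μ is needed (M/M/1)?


W = 1/(μ−λ) ⇒ μ − λ = 1/W = 1/0.248 = 4.0323
μ = λ + 1/W = 21.04 + 4.0323 = 25.0723 per hr

Final: 25.0723 /hr


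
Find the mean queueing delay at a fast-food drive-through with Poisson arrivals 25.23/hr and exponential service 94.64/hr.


ρ = 25.23/94.64 = 0.2666
Wq = ρ/(μ−λ) = 0.2666/(94.64 − 25.23) = 0.2666/69.41 = 0.003841 hr

Final: 0.003841 hr


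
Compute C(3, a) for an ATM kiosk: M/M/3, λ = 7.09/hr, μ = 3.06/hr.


a = λ/μ = 2.3170; ρ = a/3 = 0.7723
P₀ = 0.066194 (from M/M/c formula)
C(c,a) = [a^c/(c!(1−ρ))]·P₀ = [12.43868/(6·0.2277)]·0.066194
= 9.10583·0.066194 = 0.602754

Final: 0.602754


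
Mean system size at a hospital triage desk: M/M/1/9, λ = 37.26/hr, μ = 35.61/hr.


ρ = 37.26/35.61 = 1.0463
L = ρ[1 − (K+1)ρ^K + Kρ^(K+1)] / [(1−ρ)(1−ρ^(K+1))]
Numerator: 1.0463·(1 − 10·1.503273 + 9·1.572928) = 0.129346
Denominator: (-0.04634)·(-0.572928) = 0.026547
L = 0.129346/0.026547 = 4.8724

Final: 4.8724


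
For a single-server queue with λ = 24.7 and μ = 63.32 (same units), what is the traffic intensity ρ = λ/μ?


ρ = λ/μ = 24.7/63.32 = 0.3901

Final: 0.3901


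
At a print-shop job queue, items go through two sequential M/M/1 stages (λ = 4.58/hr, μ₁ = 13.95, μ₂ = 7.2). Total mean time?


Each node sees arrival rate λ = 4.58/hr (tandem ⇒ throughput preserved).
W₁ = 1/(μ₁−λ) = 1/(13.95−4.58) = 0.10672 hr
W₂ = 1/(μ₂−λ) = 1/(7.2−4.58) = 0.38168 hr
W_total = W₁ + W₂ = 0.10672 + 0.38168 = 0.48840 hr

Final: 0.48840 hr


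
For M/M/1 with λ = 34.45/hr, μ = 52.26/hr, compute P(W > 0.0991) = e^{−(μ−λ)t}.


W ~ Exponential(μ−λ) for M/M/1.
μ − λ = 52.26 − 34.45 = 17.8100
P(W > t) = e^{−(μ−λ)t} = e^{−1.7650} = 0.171192

Final: 0.171192


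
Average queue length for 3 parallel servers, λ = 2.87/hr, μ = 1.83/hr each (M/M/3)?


a = λ/μ = 1.5683; ρ = a/3 = 0.5228
P₀ = 0.194355
Lq = P₀·a^c·ρ / (c!·(1−ρ)²) = 0.194355·3.85738·0.5228/(6·0.22775)
= 0.28681

Final: 0.28681


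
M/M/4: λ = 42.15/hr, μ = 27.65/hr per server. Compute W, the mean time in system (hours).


a = 1.5244; ρ = 0.3811; P₀ = 0.215503
Lq = P₀·a^c·ρ/(c!(1−ρ)²) = 0.04825
Wq = Lq/λ = 0.04825/42.15 = 0.001145 hr
W = Wq + 1/μ = 0.001145 + 0.03617 = 0.03731 hr

Final: 0.03731 hr


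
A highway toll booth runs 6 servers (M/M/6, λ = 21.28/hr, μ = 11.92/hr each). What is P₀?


a = λ/μ = 21.28/11.92 = 1.7852; ρ = a/c = 0.2975
Σ_{k=0}^{5} a^k/k! (terms k=0..5) = 1.00000 + 1.78523 + 1.59353 + 0.94828 + 0.42322 + 0.15111 = 5.90138
Tail: a^6/(6!(1−ρ)) = 32.37220/(720·0.7025) = 0.06401
P₀ = 1/(5.90138 + 0.06401) = 1/5.96538 = 0.167634

Final: 0.167634


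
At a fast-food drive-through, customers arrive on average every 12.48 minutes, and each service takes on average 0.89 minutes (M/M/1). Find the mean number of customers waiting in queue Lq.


λ = 60/12.48 = 4.8077 /hr
μ = 60/0.89 = 67.4157 /hr
ρ = λ/μ = 4.8077/67.4157 = 0.07131
Lq = ρ²/(1−ρ) = 0.005086/0.9287 = 0.005476

Final: 0.005476


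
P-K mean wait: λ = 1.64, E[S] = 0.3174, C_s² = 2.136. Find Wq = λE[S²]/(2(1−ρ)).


ρ = λ·E[S] = 1.64·0.3174 = 0.5205
E[S²] = E[S]²(1+C_s²) = 0.3174²·(1+2.136) = 0.315929
Wq = λ·E[S²]/(2(1−ρ)) = 1.64·0.315929/(2·0.4795) = 0.54032 hr

Final: 0.54032 hr


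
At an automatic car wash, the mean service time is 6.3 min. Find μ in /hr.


μ = 1/(service time) in consistent units.
1 hour = 60 min, so μ = 60/6.3 = 9.5238 per hour

Final: 9.5238 /hr


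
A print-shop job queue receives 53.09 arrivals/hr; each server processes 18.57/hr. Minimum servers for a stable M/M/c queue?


Stability requires cμ > λ ⇔ c > λ/μ.
λ/μ = 53.09/18.57 = 2.8589
Minimum integer c = ⌊2.8589⌋ + 1 = 3
Check: 3·18.57 = 55.71 > 53.09, while 2·18.57 = 37.14 ≤ 53.09

Final: 3 servers


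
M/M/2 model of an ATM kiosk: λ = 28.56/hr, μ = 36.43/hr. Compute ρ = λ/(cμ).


ρ = λ/(cμ) = 28.56/(2·36.43) = 28.56/72.86 = 0.3920

Final: 0.3920


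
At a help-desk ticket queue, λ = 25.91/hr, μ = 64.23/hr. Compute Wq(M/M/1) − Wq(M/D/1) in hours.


ρ = 25.91/64.23 = 0.4034
Wq(M/M/1) = ρ/(μ−λ) = 0.4034/38.32 = 0.01053 hr
Wq(M/D/1) = ρ/(2(μ−λ)) = 0.005263 hr
Savings = 0.01053 − 0.005263 = 0.005263 hr

Final: 0.005263 hr


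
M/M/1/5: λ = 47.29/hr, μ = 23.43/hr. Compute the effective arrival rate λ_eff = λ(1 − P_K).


ρ = 2.0184; P_K = (1−ρ)ρ^5/(1−ρ^6) = 0.512122
λ_eff = λ(1 − P_K) = 47.29·(1 − 0.512122) = 47.29·0.487878 = 23.0718 /hr

Final: 23.0718 /hr


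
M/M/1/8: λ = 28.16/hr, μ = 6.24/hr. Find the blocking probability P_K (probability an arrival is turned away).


ρ = λ/μ = 28.16/6.24 = 4.5128
P_K = (1−ρ)ρ^K/(1−ρ^(K+1)) = (-3.5128·172022.195533)/(1 − 776305.292663)
= -604283.097130/-776304.292663 = 0.778410

Final: 0.778410


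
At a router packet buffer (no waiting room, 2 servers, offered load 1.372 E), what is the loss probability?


B(c,a) = (a^c/c!) / Σ_{k=0}^{c} a^k/k!
a^2/2! = 0.941192
Σ terms (k=0..2): 1.00000 + 1.37200 + 0.94119 = 3.313192
B = 0.941192/3.313192 = 0.284074

Final: 0.284074


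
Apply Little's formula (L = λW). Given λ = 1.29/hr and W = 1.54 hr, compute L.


L = λW = 1.29·1.54 = 1.9866

Final: 1.9866


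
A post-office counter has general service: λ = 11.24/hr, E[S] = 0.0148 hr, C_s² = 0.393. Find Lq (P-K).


ρ = λ·E[S] = 11.24·0.0148 = 0.1664
Lq = ρ²(1+C_s²)/(2(1−ρ)) = 0.02767·(1+0.393)/(2·0.8336)
= 0.02767·1.3930/1.6673 = 0.02312

Final: 0.02312


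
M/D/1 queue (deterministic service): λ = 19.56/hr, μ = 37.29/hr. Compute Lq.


ρ = 19.56/37.29 = 0.5245
M/D/1: Lq = ρ²/(2(1−ρ)) = 0.2751/(2·0.4755) = 0.28934

Final: 0.28934


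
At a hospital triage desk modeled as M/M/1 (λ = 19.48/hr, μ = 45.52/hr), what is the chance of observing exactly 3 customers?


ρ = 19.48/45.52 = 0.4279
P_n = (1−ρ)·ρ^n = (1 − 0.4279)·0.4279^3 = 0.5721·0.078372 = 0.044833

Final: 0.044833


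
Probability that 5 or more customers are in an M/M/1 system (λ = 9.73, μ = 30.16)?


ρ = 9.73/30.16 = 0.3226
P(N ≥ n) = ρ^n = 0.3226^5 = 0.003495

Final: 0.003495


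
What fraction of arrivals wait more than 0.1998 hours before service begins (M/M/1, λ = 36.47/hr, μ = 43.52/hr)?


ρ = 36.47/43.52 = 0.8380
P(Wq > t) = ρ·e^{−(μ−λ)t} = 0.8380·e^{−1.4086}
= 0.8380·0.244488 = 0.204882

Final: 0.204882


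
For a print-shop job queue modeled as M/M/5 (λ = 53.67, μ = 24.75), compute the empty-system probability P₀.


a = λ/μ = 53.67/24.75 = 2.1685; ρ = a/c = 0.4337
Σ_{k=0}^{4} a^k/k! (terms k=0..4) = 1.00000 + 2.16848 + 2.35116 + 1.69949 + 0.92133 = 8.14046
Tail: a^5/(5!(1−ρ)) = 47.94927/(120·0.5663) = 0.70559
P₀ = 1/(8.14046 + 0.70559) = 1/8.84605 = 0.113045

Final: 0.113045


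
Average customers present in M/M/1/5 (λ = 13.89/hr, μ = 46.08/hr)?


ρ = 13.89/46.08 = 0.3014
L = ρ[1 − (K+1)ρ^K + Kρ^(K+1)] / [(1−ρ)(1−ρ^(K+1))]
Numerator: 0.3014·(1 − 6·0.002489 + 5·0.0007501) = 0.298062
Denominator: (0.6986)·(0.999250) = 0.698044
L = 0.298062/0.698044 = 0.4270

Final: 0.4270


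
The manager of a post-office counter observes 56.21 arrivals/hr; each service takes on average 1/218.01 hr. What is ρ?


ρ = λ/μ = 56.21/218.01 = 0.2578

Final: 0.2578


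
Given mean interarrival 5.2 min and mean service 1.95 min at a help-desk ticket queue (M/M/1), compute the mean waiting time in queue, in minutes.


λ = 60/5.2 = 11.5385 /hr
μ = 60/1.95 = 30.7692 /hr
ρ = λ/μ = 11.5385/30.7692 = 0.3750
Wq = ρ/(μ−λ) = 0.3750/(30.7692−11.5385) = 0.01950 hr
In minutes: 0.01950·60 = 1.170 min

Final: 1.170 min


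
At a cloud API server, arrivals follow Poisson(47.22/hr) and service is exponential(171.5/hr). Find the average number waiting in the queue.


ρ = 47.22/171.5 = 0.2753
Lq = ρ²/(1−ρ) = 0.07581/0.7247 = 0.1046

Final: 0.1046


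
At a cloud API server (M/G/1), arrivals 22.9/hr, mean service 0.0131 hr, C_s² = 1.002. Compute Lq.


ρ = λ·E[S] = 22.9·0.0131 = 0.3000
Lq = ρ²(1+C_s²)/(2(1−ρ)) = 0.08999·(1+1.002)/(2·0.7000)
= 0.08999·2.0020/1.4000 = 0.12869

Final: 0.12869


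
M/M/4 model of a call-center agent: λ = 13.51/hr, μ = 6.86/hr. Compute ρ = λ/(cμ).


ρ = λ/(cμ) = 13.51/(4·6.86) = 13.51/27.44 = 0.4923

Final: 0.4923


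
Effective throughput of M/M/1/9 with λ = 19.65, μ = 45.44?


ρ = 0.4324; P_K = (1−ρ)ρ^9/(1−ρ^10) = 0.0003002
λ_eff = λ(1 − P_K) = 19.65·(1 − 0.0003002) = 19.65·0.999700 = 19.6441 /hr

Final: 19.6441 /hr


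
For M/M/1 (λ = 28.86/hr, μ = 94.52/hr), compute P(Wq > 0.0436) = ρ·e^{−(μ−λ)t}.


ρ = 28.86/94.52 = 0.3053
P(Wq > t) = ρ·e^{−(μ−λ)t} = 0.3053·e^{−2.8628}
= 0.3053·0.057110 = 0.017438

Final: 0.017438
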